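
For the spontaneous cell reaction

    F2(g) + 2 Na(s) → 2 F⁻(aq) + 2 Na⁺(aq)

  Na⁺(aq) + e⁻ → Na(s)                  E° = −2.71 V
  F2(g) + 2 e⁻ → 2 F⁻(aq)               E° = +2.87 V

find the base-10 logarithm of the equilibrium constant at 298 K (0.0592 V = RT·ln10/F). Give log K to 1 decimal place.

The F₂/F⁻ couple is reduced (cathode); E°cell = +2.87 − (−2.71) = +5.58 V with n = 2.
At equilibrium E = 0, so log K = nE°cell / 0.0592 = (2)(+5.58) / 0.0592 = 188.5.

log K = 188.5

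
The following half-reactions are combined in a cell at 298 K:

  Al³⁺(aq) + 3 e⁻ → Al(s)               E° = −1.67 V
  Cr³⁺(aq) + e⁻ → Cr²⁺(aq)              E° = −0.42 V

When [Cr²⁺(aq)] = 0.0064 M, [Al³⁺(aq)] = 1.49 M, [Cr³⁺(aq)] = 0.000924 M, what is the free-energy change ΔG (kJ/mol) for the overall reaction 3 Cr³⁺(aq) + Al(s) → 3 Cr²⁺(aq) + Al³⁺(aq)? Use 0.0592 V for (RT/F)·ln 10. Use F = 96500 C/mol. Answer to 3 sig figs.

−346 kJ/mol

The standard cell potential is −0.42 − (−1.67) = +1.25 V, with n = 3 electrons in the balanced equation.
Q = ([Cr²⁺(aq)]^3·[Al³⁺(aq)]) / [Cr³⁺(aq)]^3 = 495, so log Q = 2.695 and E = +1.25 − (0.0592/3)(2.695) = +1.1968 V.
ΔG = −nFE = −(3)(96500)(+1.1968) J/mol = −346 kJ/mol.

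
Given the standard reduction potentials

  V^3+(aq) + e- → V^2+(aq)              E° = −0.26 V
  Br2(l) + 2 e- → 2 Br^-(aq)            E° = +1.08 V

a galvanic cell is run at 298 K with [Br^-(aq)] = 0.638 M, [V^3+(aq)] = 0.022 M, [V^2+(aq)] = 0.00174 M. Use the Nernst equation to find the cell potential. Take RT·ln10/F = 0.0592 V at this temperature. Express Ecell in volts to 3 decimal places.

Since E°(Br₂/Br⁻) > E°(V³⁺/V²⁺), Br₂/Br⁻ serves as the cathode.
E°cell = +1.08 − (−0.26) = +1.34 V, with n = 2 electrons transferred.
For the overall reaction Br2(l) + 2 V^2+(aq) → 2 Br^-(aq) + 2 V^3+(aq), Q = ([Br^-(aq)]^2·[V^3+(aq)]^2) / [V^2+(aq)]^2 = 65.1, giving log Q = 1.813.
Applying E = E° − (RT ln10/nF)·log Q gives +1.34 − (0.0592/2)(1.813) = +1.286 V.

+1.286 V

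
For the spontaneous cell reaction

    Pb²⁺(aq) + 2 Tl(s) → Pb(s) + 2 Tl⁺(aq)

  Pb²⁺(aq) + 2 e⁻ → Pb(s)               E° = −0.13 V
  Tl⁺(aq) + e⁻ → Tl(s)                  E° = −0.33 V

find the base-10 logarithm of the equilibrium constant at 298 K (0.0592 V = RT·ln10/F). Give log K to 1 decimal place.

log K = 6.8

The Pb²⁺/Pb couple is reduced (cathode); E°cell = −0.13 − (−0.33) = +0.20 V with n = 2.
At equilibrium E = 0, so log K = nE°cell / 0.0592 = (2)(+0.20) / 0.0592 = 6.8.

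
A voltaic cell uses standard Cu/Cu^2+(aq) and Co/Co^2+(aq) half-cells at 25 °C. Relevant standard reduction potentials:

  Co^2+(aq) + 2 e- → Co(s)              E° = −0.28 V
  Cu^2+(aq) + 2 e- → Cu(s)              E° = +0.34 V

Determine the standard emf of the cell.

+0.62 V

Of the two couples in this cell, the one with the more positive reduction potential is reduced at the cathode: here that is Cu²⁺/Cu (+0.34 V); Co²⁺/Co (−0.28 V) is the anode.
E°cell = E°(cathode) − E°(anode) = +0.34 − (−0.28) = +0.62 V.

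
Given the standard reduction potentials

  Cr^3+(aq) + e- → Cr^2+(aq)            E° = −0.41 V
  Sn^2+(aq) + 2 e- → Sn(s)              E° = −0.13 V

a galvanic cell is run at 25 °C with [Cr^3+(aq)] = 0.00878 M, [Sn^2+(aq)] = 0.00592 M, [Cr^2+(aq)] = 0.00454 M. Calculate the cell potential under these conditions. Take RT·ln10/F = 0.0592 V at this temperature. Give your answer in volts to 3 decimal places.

Sn²⁺/Sn is reduced (cathode, E° = −0.13 V) and Cr³⁺/Cr²⁺ is oxidized (anode).
E°cell = −0.13 − (−0.41) = +0.28 V, with n = 2 electrons transferred.
Balancing gives Sn^2+(aq) + 2 Cr^2+(aq) → Sn(s) + 2 Cr^3+(aq); hence Q = [Cr^3+(aq)]^2 / ([Sn^2+(aq)]·[Cr^2+(aq)]^2) = 632 (log Q = 2.801).
By the Nernst equation, E = +0.28 − (0.0592/2)·(2.801) = +0.197 V.

+0.197 V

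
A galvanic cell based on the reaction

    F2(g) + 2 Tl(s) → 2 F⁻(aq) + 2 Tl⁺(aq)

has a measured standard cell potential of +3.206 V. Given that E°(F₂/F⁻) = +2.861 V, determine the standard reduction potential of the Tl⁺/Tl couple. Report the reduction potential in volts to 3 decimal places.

−0.345 V

In the reaction as written the F₂/F⁻ couple is reduced (cathode) and Tl⁺/Tl is oxidized (anode), so E°cell = E°(F₂/F⁻) − E°(Tl⁺/Tl).
E°(Tl⁺/Tl) = E°(cathode) − E°cell = +2.861 − (+3.206) = −0.345 V.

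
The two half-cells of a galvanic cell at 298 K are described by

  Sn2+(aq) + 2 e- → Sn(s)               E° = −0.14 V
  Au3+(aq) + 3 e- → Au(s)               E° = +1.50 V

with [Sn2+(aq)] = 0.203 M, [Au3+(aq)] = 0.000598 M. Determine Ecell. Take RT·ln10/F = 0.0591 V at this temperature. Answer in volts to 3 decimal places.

+1.597 V

The Au³⁺/Au couple has the more positive E°, so it is the cathode; Sn²⁺/Sn is the anode.
The standard potential is +1.50 − (−0.14) = +1.64 V and the balanced reaction transfers n = 6 electrons.
Balancing gives 2 Au3+(aq) + 3 Sn(s) → 2 Au(s) + 3 Sn2+(aq); hence Q = [Sn2+(aq)]^3 / [Au3+(aq)]^2 = 2.34×10^4 (log Q = 4.369).
Applying E = E° − (RT ln10/nF)·log Q gives +1.64 − (0.0591/6)(4.369) = +1.597 V.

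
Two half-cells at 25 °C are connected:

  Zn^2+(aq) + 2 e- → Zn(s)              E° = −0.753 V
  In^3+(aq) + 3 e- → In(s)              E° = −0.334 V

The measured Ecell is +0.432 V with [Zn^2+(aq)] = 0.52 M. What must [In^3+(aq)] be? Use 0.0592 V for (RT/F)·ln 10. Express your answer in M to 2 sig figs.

With In³⁺/In at the cathode and Zn²⁺/Zn at the anode, E°cell = −0.334 − (−0.753) = +0.419 V (n = 6).
From the Nernst equation, log Q = n(E° − E)/0.0592 = 6·(+0.419 − (+0.432))/0.0592 = −1.318.
For 2 In^3+(aq) + 3 Zn(s) → 2 In(s) + 3 Zn^2+(aq), the reaction quotient is Q = [Zn^2+(aq)]^3 / [In^3+(aq)]^2.
Isolating [In^3+(aq)] in Q = 10^{−1.318} yields log [In^3+(aq)] = 0.233, i.e. 1.7 M.

1.7 M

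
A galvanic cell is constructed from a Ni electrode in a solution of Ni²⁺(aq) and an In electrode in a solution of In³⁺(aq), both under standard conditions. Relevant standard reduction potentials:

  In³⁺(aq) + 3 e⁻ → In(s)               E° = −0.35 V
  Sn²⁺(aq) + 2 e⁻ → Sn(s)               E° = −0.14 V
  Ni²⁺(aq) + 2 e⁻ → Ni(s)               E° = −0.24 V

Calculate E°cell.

Of the two couples in this cell, the one with the more positive reduction potential is reduced at the cathode: here that is Ni²⁺/Ni (−0.24 V); In³⁺/In (−0.35 V) is the anode.
E°cell = E°(cathode) − E°(anode) = −0.24 − (−0.35) = +0.11 V.

+0.11 V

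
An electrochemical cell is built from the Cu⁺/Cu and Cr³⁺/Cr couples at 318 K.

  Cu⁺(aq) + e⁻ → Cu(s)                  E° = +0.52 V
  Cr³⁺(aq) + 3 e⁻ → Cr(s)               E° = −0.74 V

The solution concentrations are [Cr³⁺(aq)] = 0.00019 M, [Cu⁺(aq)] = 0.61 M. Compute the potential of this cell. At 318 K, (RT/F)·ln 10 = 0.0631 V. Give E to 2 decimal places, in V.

Cu⁺/Cu is reduced (cathode, E° = +0.52 V) and Cr³⁺/Cr is oxidized (anode).
The standard potential is +0.52 − (−0.74) = +1.26 V and the balanced reaction transfers n = 3 electrons.
Balancing gives 3 Cu⁺(aq) + Cr(s) → 3 Cu(s) + Cr³⁺(aq); hence Q = [Cr³⁺(aq)] / [Cu⁺(aq)]^3 = 0.000837 (log Q = −3.077).
By the Nernst equation, E = +1.26 − (0.0631/3)·(−3.077) = +1.32 V.

+1.32 V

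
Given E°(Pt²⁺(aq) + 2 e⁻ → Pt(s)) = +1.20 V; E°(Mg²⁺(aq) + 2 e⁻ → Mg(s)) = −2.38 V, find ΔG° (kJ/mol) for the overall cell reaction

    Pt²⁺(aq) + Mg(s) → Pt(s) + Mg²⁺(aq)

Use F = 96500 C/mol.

−691 kJ/mol

In the reaction as written Pt²⁺(aq) is reduced, so the Pt²⁺/Pt couple is the cathode and Mg²⁺/Mg is the anode.
E°cell = +1.20 − (−2.38) = +3.58 V; balancing electrons gives n = 2.
ΔG° = −nFE°cell = −(2)(96500)(+3.58) J/mol = −691 kJ/mol.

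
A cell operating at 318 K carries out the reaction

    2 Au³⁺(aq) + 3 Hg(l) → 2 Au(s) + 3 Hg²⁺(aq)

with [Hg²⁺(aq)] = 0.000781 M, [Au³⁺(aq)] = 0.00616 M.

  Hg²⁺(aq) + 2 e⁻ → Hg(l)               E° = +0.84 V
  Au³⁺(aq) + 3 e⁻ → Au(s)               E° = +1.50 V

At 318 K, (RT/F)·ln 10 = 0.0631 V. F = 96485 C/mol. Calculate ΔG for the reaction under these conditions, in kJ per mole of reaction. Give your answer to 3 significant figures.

The standard cell potential is +1.50 − (+0.84) = +0.66 V, with n = 6 electrons in the balanced equation.
Here Q = [Hg²⁺(aq)]^3 / [Au³⁺(aq)]^2 = 1.26×10^−5 (log Q = −4.901), giving E = +0.66 − (0.0631/6)·(−4.901) = +0.7115 V.
Finally ΔG = −nFE = −(6)(96485 C/mol)(+0.7115 V) = −412 kJ/mol.

−412 kJ/mol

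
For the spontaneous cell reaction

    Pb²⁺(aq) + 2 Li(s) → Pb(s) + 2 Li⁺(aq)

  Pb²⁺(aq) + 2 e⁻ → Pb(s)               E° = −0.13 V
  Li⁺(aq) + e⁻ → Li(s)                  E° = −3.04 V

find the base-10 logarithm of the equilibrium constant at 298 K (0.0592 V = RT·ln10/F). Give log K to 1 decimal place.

The Pb²⁺/Pb couple is reduced (cathode); E°cell = −0.13 − (−3.04) = +2.91 V with n = 2.
At equilibrium E = 0, so log K = nE°cell / 0.0592 = (2)(+2.91) / 0.0592 = 98.3.

log K = 98.3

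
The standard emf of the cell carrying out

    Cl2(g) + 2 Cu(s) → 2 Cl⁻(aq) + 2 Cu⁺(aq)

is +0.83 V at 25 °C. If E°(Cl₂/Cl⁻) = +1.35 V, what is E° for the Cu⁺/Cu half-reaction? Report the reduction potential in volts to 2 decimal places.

In the reaction as written the Cl₂/Cl⁻ couple is reduced (cathode) and Cu⁺/Cu is oxidized (anode), so E°cell = E°(Cl₂/Cl⁻) − E°(Cu⁺/Cu).
E°(Cu⁺/Cu) = E°(cathode) − E°cell = +1.35 − (+0.83) = +0.52 V.

+0.52 V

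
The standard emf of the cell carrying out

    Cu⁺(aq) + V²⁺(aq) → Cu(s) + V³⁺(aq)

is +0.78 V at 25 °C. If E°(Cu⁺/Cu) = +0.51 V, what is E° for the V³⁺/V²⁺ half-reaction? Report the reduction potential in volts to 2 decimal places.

−0.27 V

In the reaction as written the Cu⁺/Cu couple is reduced (cathode) and V³⁺/V²⁺ is oxidized (anode), so E°cell = E°(Cu⁺/Cu) − E°(V³⁺/V²⁺).
E°(V³⁺/V²⁺) = E°(cathode) − E°cell = +0.51 − (+0.78) = −0.27 V.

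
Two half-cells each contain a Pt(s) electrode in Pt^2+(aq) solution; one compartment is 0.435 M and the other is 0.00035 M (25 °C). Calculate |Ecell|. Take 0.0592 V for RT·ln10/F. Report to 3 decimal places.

0.092 V

For a concentration cell E°cell = 0, since both electrodes use the same couple.
The compartment with the higher Pt^2+(aq) concentration (0.435 M) acts as the cathode; ions are reduced there and produced at the dilute (0.00035 M) anode.
With n = 2, Ecell = −(0.0592/2)·log([dilute]/[conc]) = −(0.0592/2)·log(0.00035/0.435) = +0.092 V.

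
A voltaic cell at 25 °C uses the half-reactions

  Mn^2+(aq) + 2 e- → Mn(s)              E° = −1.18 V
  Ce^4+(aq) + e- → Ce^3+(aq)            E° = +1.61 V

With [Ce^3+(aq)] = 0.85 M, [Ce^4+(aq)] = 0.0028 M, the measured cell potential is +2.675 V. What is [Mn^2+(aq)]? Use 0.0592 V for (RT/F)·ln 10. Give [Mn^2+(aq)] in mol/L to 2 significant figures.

The Ce⁴⁺/Ce³⁺ couple has the larger reduction potential, so it is the cathode: E°cell = +1.61 − (−1.18) = +2.79 V and n = 2.
Rearranging E = E° − (0.0592/n)·log Q gives log Q = 2(+2.79 − (+2.675))/0.0592 = 3.885.
For 2 Ce^4+(aq) + Mn(s) → 2 Ce^3+(aq) + Mn^2+(aq), the reaction quotient is Q = ([Ce^3+(aq)]^2·[Mn^2+(aq)]) / [Ce^4+(aq)]^2.
Solving for the unknown gives log [Mn^2+(aq)] = −1.080, so [Mn^2+(aq)] ≈ 0.083 M.

0.083 M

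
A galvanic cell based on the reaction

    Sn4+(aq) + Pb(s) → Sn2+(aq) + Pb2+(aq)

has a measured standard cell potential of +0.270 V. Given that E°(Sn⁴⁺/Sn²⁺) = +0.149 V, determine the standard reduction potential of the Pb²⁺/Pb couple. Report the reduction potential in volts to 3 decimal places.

−0.121 V

In the reaction as written the Sn⁴⁺/Sn²⁺ couple is reduced (cathode) and Pb²⁺/Pb is oxidized (anode), so E°cell = E°(Sn⁴⁺/Sn²⁺) − E°(Pb²⁺/Pb).
E°(Pb²⁺/Pb) = E°(cathode) − E°cell = +0.149 − (+0.270) = −0.121 V.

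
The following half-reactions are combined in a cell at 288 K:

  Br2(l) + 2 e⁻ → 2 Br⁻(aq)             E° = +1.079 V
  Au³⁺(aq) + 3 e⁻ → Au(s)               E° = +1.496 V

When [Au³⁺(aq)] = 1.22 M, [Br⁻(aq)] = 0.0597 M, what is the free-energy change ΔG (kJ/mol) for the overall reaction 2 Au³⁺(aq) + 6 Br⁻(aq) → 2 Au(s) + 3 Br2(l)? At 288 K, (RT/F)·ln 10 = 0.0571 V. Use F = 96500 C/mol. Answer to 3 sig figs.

E°cell = +1.496 − (+1.079) = +0.417 V; the balanced reaction transfers n = 6 electrons.
Here Q = 1 / ([Au³⁺(aq)]^2·[Br⁻(aq)]^6) = 1.48×10^7 (log Q = 7.171), giving E = +0.417 − (0.0571/6)·(7.171) = +0.3488 V.
Finally ΔG = −nFE = −(6)(96500 C/mol)(+0.3488 V) = −202 kJ/mol.

−202 kJ/mol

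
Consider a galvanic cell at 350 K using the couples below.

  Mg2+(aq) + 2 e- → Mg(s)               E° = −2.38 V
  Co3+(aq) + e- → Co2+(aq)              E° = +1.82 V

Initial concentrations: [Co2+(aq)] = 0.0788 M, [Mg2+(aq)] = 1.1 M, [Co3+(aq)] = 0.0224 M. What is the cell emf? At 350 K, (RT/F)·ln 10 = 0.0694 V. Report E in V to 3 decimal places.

+4.161 V

Since E°(Co³⁺/Co²⁺) > E°(Mg²⁺/Mg), Co³⁺/Co²⁺ serves as the cathode.
The standard potential is +1.82 − (−2.38) = +4.20 V and the balanced reaction transfers n = 2 electrons.
Balancing gives 2 Co3+(aq) + Mg(s) → 2 Co2+(aq) + Mg2+(aq); hence Q = ([Co2+(aq)]^2·[Mg2+(aq)]) / [Co3+(aq)]^2 = 13.6 (log Q = 1.134).
Applying E = E° − (RT ln10/nF)·log Q gives +4.20 − (0.0694/2)(1.134) = +4.161 V.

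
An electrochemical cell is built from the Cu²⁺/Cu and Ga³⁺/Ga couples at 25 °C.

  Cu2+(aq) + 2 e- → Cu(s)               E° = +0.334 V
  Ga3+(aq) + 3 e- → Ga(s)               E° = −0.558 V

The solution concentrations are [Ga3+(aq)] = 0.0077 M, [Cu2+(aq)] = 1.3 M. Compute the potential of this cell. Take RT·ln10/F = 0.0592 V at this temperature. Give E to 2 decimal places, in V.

Cu²⁺/Cu is reduced (cathode, E° = +0.334 V) and Ga³⁺/Ga is oxidized (anode).
E°cell = +0.334 − (−0.558) = +0.892 V, with n = 6 electrons transferred.
The balanced reaction is 3 Cu2+(aq) + 2 Ga(s) → 3 Cu(s) + 2 Ga3+(aq), so Q = [Ga3+(aq)]^2 / [Cu2+(aq)]^3 = 2.7×10^−5 and log Q = −4.569.
E = E° − (0.0592/n)·log Q = +0.892 − (0.0592/6)(−4.569) = +0.94 V.

+0.94 V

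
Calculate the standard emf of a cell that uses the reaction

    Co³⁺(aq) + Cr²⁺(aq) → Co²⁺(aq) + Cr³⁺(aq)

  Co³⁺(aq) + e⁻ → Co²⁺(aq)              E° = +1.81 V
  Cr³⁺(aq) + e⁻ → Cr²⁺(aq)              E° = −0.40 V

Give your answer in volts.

Co³⁺(aq) gains electrons, so the Co³⁺/Co²⁺ couple is the cathode; the Cr³⁺/Cr²⁺ couple is the anode.
E°cell = E°(cathode) − E°(anode) = +1.81 − (−0.40) = +2.21 V.
The positive value indicates the reaction is spontaneous as written.

+2.21 V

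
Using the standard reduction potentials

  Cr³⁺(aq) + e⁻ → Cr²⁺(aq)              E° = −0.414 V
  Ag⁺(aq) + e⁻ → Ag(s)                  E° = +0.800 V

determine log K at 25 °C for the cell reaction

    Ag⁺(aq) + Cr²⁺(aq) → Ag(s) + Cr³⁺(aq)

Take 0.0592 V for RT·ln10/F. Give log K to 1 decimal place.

The Ag⁺/Ag couple is reduced (cathode); E°cell = +0.800 − (−0.414) = +1.214 V with n = 1.
At equilibrium E = 0, so log K = nE°cell / 0.0592 = (1)(+1.214) / 0.0592 = 20.5.

log K = 20.5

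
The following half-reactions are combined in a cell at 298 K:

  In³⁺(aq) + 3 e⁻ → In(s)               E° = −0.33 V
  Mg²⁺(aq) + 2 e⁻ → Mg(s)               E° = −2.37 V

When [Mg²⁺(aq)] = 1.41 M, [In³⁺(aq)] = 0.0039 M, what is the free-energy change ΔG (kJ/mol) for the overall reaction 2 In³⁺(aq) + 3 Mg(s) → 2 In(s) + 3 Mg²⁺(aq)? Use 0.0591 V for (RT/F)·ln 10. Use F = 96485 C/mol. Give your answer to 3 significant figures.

−1150 kJ/mol

E°cell = −0.33 − (−2.37) = +2.04 V; the balanced reaction transfers n = 6 electrons.
Q = [Mg²⁺(aq)]^3 / [In³⁺(aq)]^2 = 1.84×10^5, so log Q = 5.266 and E = +2.04 − (0.0591/6)(5.266) = +1.9881 V.
ΔG = −nFE = −(6)(96485)(+1.9881) J/mol = −1150 kJ/mol.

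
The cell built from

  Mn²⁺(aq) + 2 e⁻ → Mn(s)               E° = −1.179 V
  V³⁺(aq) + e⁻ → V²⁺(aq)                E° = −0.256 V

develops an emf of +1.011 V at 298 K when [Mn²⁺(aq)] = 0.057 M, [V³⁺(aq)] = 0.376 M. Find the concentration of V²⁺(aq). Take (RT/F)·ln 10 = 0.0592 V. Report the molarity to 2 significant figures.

0.051 M

The V³⁺/V²⁺ couple has the larger reduction potential, so it is the cathode: E°cell = −0.256 − (−1.179) = +0.923 V and n = 2.
From the Nernst equation, log Q = n(E° − E)/0.0592 = 2·(+0.923 − (+1.011))/0.0592 = −2.973.
For 2 V³⁺(aq) + Mn(s) → 2 V²⁺(aq) + Mn²⁺(aq), the reaction quotient is Q = ([V²⁺(aq)]^2·[Mn²⁺(aq)]) / [V³⁺(aq)]^2.
Solving for the unknown gives log [V²⁺(aq)] = −1.289, so [V²⁺(aq)] ≈ 0.051 M.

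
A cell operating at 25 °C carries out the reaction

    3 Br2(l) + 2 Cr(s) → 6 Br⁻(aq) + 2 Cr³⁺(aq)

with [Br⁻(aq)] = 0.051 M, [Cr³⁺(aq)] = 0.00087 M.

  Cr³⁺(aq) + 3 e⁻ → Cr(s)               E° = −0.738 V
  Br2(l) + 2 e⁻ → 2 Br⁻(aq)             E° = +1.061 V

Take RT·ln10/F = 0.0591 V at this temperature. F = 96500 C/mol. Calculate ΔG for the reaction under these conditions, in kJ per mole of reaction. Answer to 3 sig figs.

−1120 kJ/mol

E°cell = +1.061 − (−0.738) = +1.799 V; the balanced reaction transfers n = 6 electrons.
Here Q = [Br⁻(aq)]^6·[Cr³⁺(aq)]^2 = 1.33×10^−14 (log Q = −13.876), giving E = +1.799 − (0.0591/6)·(−13.876) = +1.9357 V.
Then ΔG = −nFE = −6 × 96500 × +1.9357 J/mol = −1120 kJ/mol.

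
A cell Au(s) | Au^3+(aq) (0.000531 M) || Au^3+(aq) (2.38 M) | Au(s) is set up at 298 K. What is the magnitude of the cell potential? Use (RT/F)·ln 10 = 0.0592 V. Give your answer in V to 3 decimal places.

For a concentration cell E°cell = 0, since both electrodes use the same couple.
The compartment with the higher Au^3+(aq) concentration (2.38 M) acts as the cathode; ions are reduced there and produced at the dilute (0.000531 M) anode.
With n = 3, Ecell = −(0.0592/3)·log([dilute]/[conc]) = −(0.0592/3)·log(0.000531/2.38) = +0.072 V.

0.072 V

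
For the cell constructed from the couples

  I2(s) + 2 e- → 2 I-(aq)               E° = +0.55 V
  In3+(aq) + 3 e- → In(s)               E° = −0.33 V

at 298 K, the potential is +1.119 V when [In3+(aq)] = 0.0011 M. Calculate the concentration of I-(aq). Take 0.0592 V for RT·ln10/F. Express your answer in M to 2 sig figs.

0.00089 M

The I₂/I⁻ couple has the larger reduction potential, so it is the cathode: E°cell = +0.55 − (−0.33) = +0.88 V and n = 6.
Since E = E° − (0.0592/n)·log Q, log Q = n(E° − E)/0.0592 = −24.223.
Balancing electrons gives 3 I2(s) + 2 In(s) → 6 I-(aq) + 2 In3+(aq); thus Q = [I-(aq)]^6·[In3+(aq)]^2.
Isolating [I-(aq)] in Q = 10^{−24.223} yields log [I-(aq)] = −3.051, i.e. 0.00089 M.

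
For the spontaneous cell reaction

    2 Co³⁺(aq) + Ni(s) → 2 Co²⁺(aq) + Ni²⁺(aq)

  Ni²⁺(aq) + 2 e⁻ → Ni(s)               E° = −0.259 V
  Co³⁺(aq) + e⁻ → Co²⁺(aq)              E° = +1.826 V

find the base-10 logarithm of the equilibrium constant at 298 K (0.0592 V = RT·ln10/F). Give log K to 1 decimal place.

log K = 70.4

The Co³⁺/Co²⁺ couple is reduced (cathode); E°cell = +1.826 − (−0.259) = +2.085 V with n = 2.
At equilibrium E = 0, so log K = nE°cell / 0.0592 = (2)(+2.085) / 0.0592 = 70.4.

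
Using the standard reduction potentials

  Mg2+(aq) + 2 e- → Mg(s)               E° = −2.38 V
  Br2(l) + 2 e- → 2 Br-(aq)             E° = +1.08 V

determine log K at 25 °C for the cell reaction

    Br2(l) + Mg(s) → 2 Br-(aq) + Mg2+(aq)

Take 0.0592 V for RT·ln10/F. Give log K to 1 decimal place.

log K = 116.9

The Br₂/Br⁻ couple is reduced (cathode); E°cell = +1.08 − (−2.38) = +3.46 V with n = 2.
At equilibrium E = 0, so log K = nE°cell / 0.0592 = (2)(+3.46) / 0.0592 = 116.9.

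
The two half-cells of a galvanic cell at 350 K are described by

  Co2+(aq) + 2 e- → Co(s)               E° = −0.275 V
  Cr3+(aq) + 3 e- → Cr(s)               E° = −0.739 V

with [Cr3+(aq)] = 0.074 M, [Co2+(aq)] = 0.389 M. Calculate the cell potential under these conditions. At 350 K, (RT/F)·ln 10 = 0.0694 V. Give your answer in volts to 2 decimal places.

Co²⁺/Co is reduced (cathode, E° = −0.275 V) and Cr³⁺/Cr is oxidized (anode).
E°cell = E°cat − E°an = −0.275 − (−0.739) = +0.464 V; n = 6.
The balanced reaction is 3 Co2+(aq) + 2 Cr(s) → 3 Co(s) + 2 Cr3+(aq), so Q = [Cr3+(aq)]^2 / [Co2+(aq)]^3 = 0.093 and log Q = −1.031.
E = E° − (0.0694/n)·log Q = +0.464 − (0.0694/6)(−1.031) = +0.48 V.

+0.48 V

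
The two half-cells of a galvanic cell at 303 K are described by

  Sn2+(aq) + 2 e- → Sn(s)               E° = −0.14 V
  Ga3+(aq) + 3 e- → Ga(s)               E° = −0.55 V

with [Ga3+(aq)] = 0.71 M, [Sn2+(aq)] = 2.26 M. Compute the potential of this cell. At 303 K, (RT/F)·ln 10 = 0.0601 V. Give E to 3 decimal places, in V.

+0.424 V

Since E°(Sn²⁺/Sn) > E°(Ga³⁺/Ga), Sn²⁺/Sn serves as the cathode.
E°cell = E°cat − E°an = −0.14 − (−0.55) = +0.41 V; n = 6.
The balanced reaction is 3 Sn2+(aq) + 2 Ga(s) → 3 Sn(s) + 2 Ga3+(aq), so Q = [Ga3+(aq)]^2 / [Sn2+(aq)]^3 = 0.0437 and log Q = −1.360.
E = E° − (0.0601/n)·log Q = +0.41 − (0.0601/6)(−1.360) = +0.424 V.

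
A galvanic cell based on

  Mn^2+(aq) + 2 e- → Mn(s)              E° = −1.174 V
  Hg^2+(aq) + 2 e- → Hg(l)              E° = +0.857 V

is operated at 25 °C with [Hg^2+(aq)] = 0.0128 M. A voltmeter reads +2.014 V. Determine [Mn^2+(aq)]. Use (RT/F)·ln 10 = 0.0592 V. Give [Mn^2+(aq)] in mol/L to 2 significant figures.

0.048 M

The Hg²⁺/Hg couple has the larger reduction potential, so it is the cathode: E°cell = +0.857 − (−1.174) = +2.031 V and n = 2.
Rearranging E = E° − (0.0592/n)·log Q gives log Q = 2(+2.031 − (+2.014))/0.0592 = 0.574.
Balancing electrons gives Hg^2+(aq) + Mn(s) → Hg(l) + Mn^2+(aq); thus Q = [Mn^2+(aq)] / [Hg^2+(aq)].
Substituting the known concentrations and solving, log [Mn^2+(aq)] = −1.319 and [Mn^2+(aq)] = 0.048 M.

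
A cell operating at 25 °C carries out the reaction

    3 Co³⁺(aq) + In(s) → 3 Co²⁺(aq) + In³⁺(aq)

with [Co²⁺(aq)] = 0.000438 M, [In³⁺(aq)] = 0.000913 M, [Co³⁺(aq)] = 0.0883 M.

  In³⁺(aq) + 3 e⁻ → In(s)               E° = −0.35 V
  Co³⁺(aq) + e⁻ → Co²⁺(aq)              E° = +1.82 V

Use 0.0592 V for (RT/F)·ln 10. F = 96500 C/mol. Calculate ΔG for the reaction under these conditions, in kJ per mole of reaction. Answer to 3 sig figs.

−685 kJ/mol

The standard cell potential is +1.82 − (−0.35) = +2.17 V, with n = 3 electrons in the balanced equation.
Q = ([Co²⁺(aq)]^3·[In³⁺(aq)]) / [Co³⁺(aq)]^3 = 1.11×10^−10, so log Q = −9.953 and E = +2.17 − (0.0592/3)(−9.953) = +2.3664 V.
Finally ΔG = −nFE = −(3)(96500 C/mol)(+2.3664 V) = −685 kJ/mol.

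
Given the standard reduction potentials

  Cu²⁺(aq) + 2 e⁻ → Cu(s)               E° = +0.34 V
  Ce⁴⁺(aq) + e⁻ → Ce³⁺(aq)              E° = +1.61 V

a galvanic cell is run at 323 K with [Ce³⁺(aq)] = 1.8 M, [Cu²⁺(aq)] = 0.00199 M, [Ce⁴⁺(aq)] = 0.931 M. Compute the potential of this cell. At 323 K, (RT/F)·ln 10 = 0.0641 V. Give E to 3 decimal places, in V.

Since E°(Ce⁴⁺/Ce³⁺) > E°(Cu²⁺/Cu), Ce⁴⁺/Ce³⁺ serves as the cathode.
The standard potential is +1.61 − (+0.34) = +1.27 V and the balanced reaction transfers n = 2 electrons.
For the overall reaction 2 Ce⁴⁺(aq) + Cu(s) → 2 Ce³⁺(aq) + Cu²⁺(aq), Q = ([Ce³⁺(aq)]^2·[Cu²⁺(aq)]) / [Ce⁴⁺(aq)]^2 = 0.00744, giving log Q = −2.129.
By the Nernst equation, E = +1.27 − (0.0641/2)·(−2.129) = +1.338 V.

+1.338 V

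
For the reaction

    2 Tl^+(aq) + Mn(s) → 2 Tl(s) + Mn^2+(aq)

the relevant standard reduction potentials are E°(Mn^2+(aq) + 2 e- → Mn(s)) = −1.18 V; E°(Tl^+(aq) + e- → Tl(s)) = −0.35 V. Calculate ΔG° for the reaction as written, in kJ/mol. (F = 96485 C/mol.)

In the reaction as written Tl^+(aq) is reduced, so the Tl⁺/Tl couple is the cathode and Mn²⁺/Mn is the anode.
E°cell = −0.35 − (−1.18) = +0.83 V; balancing electrons gives n = 2.
ΔG° = −nFE°cell = −(2)(96485)(+0.83) J/mol = −160 kJ/mol.

−160 kJ/mol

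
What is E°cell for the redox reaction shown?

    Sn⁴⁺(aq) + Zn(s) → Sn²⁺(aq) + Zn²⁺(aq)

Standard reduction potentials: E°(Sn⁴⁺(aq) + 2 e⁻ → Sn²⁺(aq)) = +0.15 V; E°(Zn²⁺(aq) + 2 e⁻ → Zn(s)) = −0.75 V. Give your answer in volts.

In the reaction as written, Sn⁴⁺(aq) is reduced (cathode) and Zn²⁺(aq) is produced by oxidation at the anode.
E°cell = E°(cathode) − E°(anode) = +0.15 − (−0.75) = +0.90 V.

+0.90 V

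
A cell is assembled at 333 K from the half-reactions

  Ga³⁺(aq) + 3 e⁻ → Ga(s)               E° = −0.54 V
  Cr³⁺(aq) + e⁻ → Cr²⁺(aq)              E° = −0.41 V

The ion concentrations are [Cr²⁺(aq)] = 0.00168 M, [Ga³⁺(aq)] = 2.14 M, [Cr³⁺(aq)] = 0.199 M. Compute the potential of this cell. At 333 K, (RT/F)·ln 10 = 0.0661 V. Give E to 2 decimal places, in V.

+0.26 V

Cr³⁺/Cr²⁺ is reduced (cathode, E° = −0.41 V) and Ga³⁺/Ga is oxidized (anode).
E°cell = −0.41 − (−0.54) = +0.13 V, with n = 3 electrons transferred.
Balancing gives 3 Cr³⁺(aq) + Ga(s) → 3 Cr²⁺(aq) + Ga³⁺(aq); hence Q = ([Cr²⁺(aq)]^3·[Ga³⁺(aq)]) / [Cr³⁺(aq)]^3 = 1.29×10^−6 (log Q = −5.890).
By the Nernst equation, E = +0.13 − (0.0661/3)·(−5.890) = +0.26 V.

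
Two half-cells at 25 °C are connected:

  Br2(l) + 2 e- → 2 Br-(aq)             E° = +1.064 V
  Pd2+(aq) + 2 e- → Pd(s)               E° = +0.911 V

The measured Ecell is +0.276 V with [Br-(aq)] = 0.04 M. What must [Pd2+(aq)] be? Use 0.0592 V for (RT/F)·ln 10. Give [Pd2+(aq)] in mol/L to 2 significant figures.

The Br₂/Br⁻ couple has the larger reduction potential, so it is the cathode: E°cell = +1.064 − (+0.911) = +0.153 V and n = 2.
Rearranging E = E° − (0.0592/n)·log Q gives log Q = 2(+0.153 − (+0.276))/0.0592 = −4.155.
The balanced reaction is Br2(l) + Pd(s) → 2 Br-(aq) + Pd2+(aq), so Q = [Br-(aq)]^2·[Pd2+(aq)].
Substituting the known concentrations and solving, log [Pd2+(aq)] = −1.359 and [Pd2+(aq)] = 0.044 M.

0.044 M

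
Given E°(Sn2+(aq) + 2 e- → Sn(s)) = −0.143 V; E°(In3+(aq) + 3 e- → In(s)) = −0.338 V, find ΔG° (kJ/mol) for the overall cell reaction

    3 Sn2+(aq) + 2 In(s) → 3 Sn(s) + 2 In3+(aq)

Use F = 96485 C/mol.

In the reaction as written Sn2+(aq) is reduced, so the Sn²⁺/Sn couple is the cathode and In³⁺/In is the anode.
E°cell = −0.143 − (−0.338) = +0.195 V; balancing electrons gives n = 6.
ΔG° = −nFE°cell = −(6)(96485)(+0.195) J/mol = −113 kJ/mol.

−113 kJ/mol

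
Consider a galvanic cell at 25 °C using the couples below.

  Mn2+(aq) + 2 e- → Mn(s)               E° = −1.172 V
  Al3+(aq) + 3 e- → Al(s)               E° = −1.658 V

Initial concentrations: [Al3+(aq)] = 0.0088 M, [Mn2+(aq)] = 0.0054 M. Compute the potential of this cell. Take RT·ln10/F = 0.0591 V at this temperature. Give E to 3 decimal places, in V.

The Mn²⁺/Mn couple has the more positive E°, so it is the cathode; Al³⁺/Al is the anode.
E°cell = E°cat − E°an = −1.172 − (−1.658) = +0.486 V; n = 6.
Balancing gives 3 Mn2+(aq) + 2 Al(s) → 3 Mn(s) + 2 Al3+(aq); hence Q = [Al3+(aq)]^2 / [Mn2+(aq)]^3 = 492 (log Q = 2.692).
E = E° − (0.0591/n)·log Q = +0.486 − (0.0591/6)(2.692) = +0.459 V.

+0.459 V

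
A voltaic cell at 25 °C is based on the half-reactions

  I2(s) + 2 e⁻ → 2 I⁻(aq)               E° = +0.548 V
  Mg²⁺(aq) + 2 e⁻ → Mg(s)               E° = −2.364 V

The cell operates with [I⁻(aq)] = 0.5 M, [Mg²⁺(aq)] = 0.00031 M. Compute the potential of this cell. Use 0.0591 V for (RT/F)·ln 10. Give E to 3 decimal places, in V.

I₂/I⁻ is reduced (cathode, E° = +0.548 V) and Mg²⁺/Mg is oxidized (anode).
E°cell = +0.548 − (−2.364) = +2.912 V, with n = 2 electrons transferred.
For the overall reaction I2(s) + Mg(s) → 2 I⁻(aq) + Mg²⁺(aq), Q = [I⁻(aq)]^2·[Mg²⁺(aq)] = 7.75×10^−5, giving log Q = −4.111.
By the Nernst equation, E = +2.912 − (0.0591/2)·(−4.111) = +3.033 V.

+3.033 V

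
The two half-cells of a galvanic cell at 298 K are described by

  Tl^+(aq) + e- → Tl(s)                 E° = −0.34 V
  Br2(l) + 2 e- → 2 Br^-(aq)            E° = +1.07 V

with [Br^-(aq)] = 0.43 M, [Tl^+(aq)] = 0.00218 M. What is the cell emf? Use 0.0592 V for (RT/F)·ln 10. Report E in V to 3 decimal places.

Br₂/Br⁻ is reduced (cathode, E° = +1.07 V) and Tl⁺/Tl is oxidized (anode).
The standard potential is +1.07 − (−0.34) = +1.41 V and the balanced reaction transfers n = 2 electrons.
The balanced reaction is Br2(l) + 2 Tl(s) → 2 Br^-(aq) + 2 Tl^+(aq), so Q = [Br^-(aq)]^2·[Tl^+(aq)]^2 = 8.79×10^−7 and log Q = −6.056.
E = E° − (0.0592/n)·log Q = +1.41 − (0.0592/2)(−6.056) = +1.589 V.

+1.589 V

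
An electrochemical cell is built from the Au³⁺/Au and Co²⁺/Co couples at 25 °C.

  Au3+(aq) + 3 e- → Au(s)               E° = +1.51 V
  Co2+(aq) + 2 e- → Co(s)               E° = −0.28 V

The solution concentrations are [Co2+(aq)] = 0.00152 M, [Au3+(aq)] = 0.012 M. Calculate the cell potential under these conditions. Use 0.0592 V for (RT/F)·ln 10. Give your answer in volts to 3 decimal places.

The Au³⁺/Au couple has the more positive E°, so it is the cathode; Co²⁺/Co is the anode.
E°cell = +1.51 − (−0.28) = +1.79 V, with n = 6 electrons transferred.
For the overall reaction 2 Au3+(aq) + 3 Co(s) → 2 Au(s) + 3 Co2+(aq), Q = [Co2+(aq)]^3 / [Au3+(aq)]^2 = 2.44×10^−5, giving log Q = −4.613.
Applying E = E° − (RT ln10/nF)·log Q gives +1.79 − (0.0592/6)(−4.613) = +1.836 V.

+1.836 V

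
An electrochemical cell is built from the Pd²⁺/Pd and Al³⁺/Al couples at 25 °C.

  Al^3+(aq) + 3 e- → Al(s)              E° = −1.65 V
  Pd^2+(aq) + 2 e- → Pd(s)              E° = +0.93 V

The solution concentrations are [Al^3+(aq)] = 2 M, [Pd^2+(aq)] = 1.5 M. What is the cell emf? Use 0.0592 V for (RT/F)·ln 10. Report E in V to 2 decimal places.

The Pd²⁺/Pd couple has the more positive E°, so it is the cathode; Al³⁺/Al is the anode.
The standard potential is +0.93 − (−1.65) = +2.58 V and the balanced reaction transfers n = 6 electrons.
Balancing gives 3 Pd^2+(aq) + 2 Al(s) → 3 Pd(s) + 2 Al^3+(aq); hence Q = [Al^3+(aq)]^2 / [Pd^2+(aq)]^3 = 1.19 (log Q = 0.074).
Applying E = E° − (RT ln10/nF)·log Q gives +2.58 − (0.0592/6)(0.074) = +2.58 V.

+2.58 V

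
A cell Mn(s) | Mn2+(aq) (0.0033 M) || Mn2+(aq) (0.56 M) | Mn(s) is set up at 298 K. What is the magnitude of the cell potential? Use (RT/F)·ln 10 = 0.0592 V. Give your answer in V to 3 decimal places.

For a concentration cell E°cell = 0, since both electrodes use the same couple.
The compartment with the higher Mn2+(aq) concentration (0.56 M) acts as the cathode; ions are reduced there and produced at the dilute (0.0033 M) anode.
With n = 2, Ecell = −(0.0592/2)·log([dilute]/[conc]) = −(0.0592/2)·log(0.0033/0.56) = +0.066 V.

0.066 V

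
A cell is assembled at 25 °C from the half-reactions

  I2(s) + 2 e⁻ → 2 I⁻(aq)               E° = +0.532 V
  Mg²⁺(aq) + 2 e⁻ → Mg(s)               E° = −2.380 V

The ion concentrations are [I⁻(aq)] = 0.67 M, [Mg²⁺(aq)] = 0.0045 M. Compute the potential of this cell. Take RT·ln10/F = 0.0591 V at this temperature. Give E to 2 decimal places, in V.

+2.99 V

Since E°(I₂/I⁻) > E°(Mg²⁺/Mg), I₂/I⁻ serves as the cathode.
E°cell = +0.532 − (−2.380) = +2.912 V, with n = 2 electrons transferred.
Balancing gives I2(s) + Mg(s) → 2 I⁻(aq) + Mg²⁺(aq); hence Q = [I⁻(aq)]^2·[Mg²⁺(aq)] = 0.00202 (log Q = −2.695).
By the Nernst equation, E = +2.912 − (0.0591/2)·(−2.695) = +2.99 V.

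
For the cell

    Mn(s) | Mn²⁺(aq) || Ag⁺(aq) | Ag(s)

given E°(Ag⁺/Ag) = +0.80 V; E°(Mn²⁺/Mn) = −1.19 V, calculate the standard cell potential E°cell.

By convention the left-hand electrode in cell notation is the anode (oxidation) and the right-hand electrode is the cathode (reduction).
E°cell = E°(right) − E°(left) = +0.80 − (−1.19) = +1.99 V.

+1.99 V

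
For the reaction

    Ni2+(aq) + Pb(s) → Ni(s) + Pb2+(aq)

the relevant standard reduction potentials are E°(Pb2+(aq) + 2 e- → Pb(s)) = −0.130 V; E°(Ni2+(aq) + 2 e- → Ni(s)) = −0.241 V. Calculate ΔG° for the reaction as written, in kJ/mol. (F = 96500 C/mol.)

+21.4 kJ/mol

In the reaction as written Ni2+(aq) is reduced, so the Ni²⁺/Ni couple is the cathode and Pb²⁺/Pb is the anode.
E°cell = −0.241 − (−0.130) = −0.111 V; balancing electrons gives n = 2.
ΔG° = −nFE°cell = −(2)(96500)(−0.111) J/mol = +21.4 kJ/mol.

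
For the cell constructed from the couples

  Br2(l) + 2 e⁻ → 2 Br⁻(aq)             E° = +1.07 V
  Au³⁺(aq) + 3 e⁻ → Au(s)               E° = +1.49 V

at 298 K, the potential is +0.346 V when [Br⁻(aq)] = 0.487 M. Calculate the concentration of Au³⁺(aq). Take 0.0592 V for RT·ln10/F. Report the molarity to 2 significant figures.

0.0015 M

The Au³⁺/Au couple has the larger reduction potential, so it is the cathode: E°cell = +1.49 − (+1.07) = +0.42 V and n = 6.
Since E = E° − (0.0592/n)·log Q, log Q = n(E° − E)/0.0592 = 7.500.
For 2 Au³⁺(aq) + 6 Br⁻(aq) → 2 Au(s) + 3 Br2(l), the reaction quotient is Q = 1 / ([Au³⁺(aq)]^2·[Br⁻(aq)]^6).
Substituting the known concentrations and solving, log [Au³⁺(aq)] = −2.813 and [Au³⁺(aq)] = 0.0015 M.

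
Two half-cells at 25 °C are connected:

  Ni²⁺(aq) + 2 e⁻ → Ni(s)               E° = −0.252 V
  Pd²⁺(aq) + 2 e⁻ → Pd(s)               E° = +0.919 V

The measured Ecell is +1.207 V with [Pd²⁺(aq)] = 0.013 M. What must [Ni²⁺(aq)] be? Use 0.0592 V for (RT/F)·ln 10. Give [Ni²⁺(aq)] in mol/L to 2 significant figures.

0.00079 M

Pd²⁺/Pd is the cathode (higher E°); E°cell = +0.919 − (−0.252) = +1.171 V with n = 2.
Since E = E° − (0.0592/n)·log Q, log Q = n(E° − E)/0.0592 = −1.216.
The balanced reaction is Pd²⁺(aq) + Ni(s) → Pd(s) + Ni²⁺(aq), so Q = [Ni²⁺(aq)] / [Pd²⁺(aq)].
Substituting the known concentrations and solving, log [Ni²⁺(aq)] = −3.102 and [Ni²⁺(aq)] = 0.00079 M.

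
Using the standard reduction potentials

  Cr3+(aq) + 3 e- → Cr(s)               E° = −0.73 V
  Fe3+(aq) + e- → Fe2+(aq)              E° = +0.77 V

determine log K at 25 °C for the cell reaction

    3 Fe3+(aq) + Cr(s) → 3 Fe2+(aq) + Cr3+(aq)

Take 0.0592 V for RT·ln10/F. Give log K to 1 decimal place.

The Fe³⁺/Fe²⁺ couple is reduced (cathode); E°cell = +0.77 − (−0.73) = +1.50 V with n = 3.
At equilibrium E = 0, so log K = nE°cell / 0.0592 = (3)(+1.50) / 0.0592 = 76.0.

log K = 76.0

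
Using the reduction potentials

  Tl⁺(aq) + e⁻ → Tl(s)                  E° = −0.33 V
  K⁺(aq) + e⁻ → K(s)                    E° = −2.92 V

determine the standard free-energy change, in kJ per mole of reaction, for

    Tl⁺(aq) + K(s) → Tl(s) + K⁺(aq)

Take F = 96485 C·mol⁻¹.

−250 kJ/mol

In the reaction as written Tl⁺(aq) is reduced, so the Tl⁺/Tl couple is the cathode and K⁺/K is the anode.
E°cell = −0.33 − (−2.92) = +2.59 V; balancing electrons gives n = 1.
ΔG° = −nFE°cell = −(1)(96485)(+2.59) J/mol = −250 kJ/mol.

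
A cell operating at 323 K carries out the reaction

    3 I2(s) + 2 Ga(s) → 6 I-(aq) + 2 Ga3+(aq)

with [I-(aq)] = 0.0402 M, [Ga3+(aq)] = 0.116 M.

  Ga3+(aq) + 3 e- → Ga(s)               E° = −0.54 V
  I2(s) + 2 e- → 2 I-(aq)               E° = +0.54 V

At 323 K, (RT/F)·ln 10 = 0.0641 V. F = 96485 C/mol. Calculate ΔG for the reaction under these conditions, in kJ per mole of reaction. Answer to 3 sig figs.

−689 kJ/mol

With I₂/I⁻ reduced at the cathode, E°cell = +0.54 − (−0.54) = +1.08 V and n = 6.
Here Q = [I-(aq)]^6·[Ga3+(aq)]^2 = 5.68×10^−11 (log Q = −10.246), giving E = +1.08 − (0.0641/6)·(−10.246) = +1.1895 V.
Then ΔG = −nFE = −6 × 96485 × +1.1895 J/mol = −689 kJ/mol.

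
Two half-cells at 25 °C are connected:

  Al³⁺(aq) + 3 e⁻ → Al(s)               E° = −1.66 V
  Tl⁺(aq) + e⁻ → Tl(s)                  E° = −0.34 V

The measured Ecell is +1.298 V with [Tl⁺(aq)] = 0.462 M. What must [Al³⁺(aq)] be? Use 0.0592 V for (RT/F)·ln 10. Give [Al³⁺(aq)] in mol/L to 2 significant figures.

1.3 M

With Tl⁺/Tl at the cathode and Al³⁺/Al at the anode, E°cell = −0.34 − (−1.66) = +1.32 V (n = 3).
Rearranging E = E° − (0.0592/n)·log Q gives log Q = 3(+1.32 − (+1.298))/0.0592 = 1.115.
The balanced reaction is 3 Tl⁺(aq) + Al(s) → 3 Tl(s) + Al³⁺(aq), so Q = [Al³⁺(aq)] / [Tl⁺(aq)]^3.
Substituting the known concentrations and solving, log [Al³⁺(aq)] = 0.109 and [Al³⁺(aq)] = 1.3 M.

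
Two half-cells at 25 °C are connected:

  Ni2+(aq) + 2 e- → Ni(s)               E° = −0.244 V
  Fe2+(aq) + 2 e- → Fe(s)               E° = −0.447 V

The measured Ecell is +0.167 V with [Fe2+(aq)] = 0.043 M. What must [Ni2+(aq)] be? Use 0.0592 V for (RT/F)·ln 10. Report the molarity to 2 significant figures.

Ni²⁺/Ni is the cathode (higher E°); E°cell = −0.244 − (−0.447) = +0.203 V with n = 2.
Rearranging E = E° − (0.0592/n)·log Q gives log Q = 2(+0.203 − (+0.167))/0.0592 = 1.216.
For Ni2+(aq) + Fe(s) → Ni(s) + Fe2+(aq), the reaction quotient is Q = [Fe2+(aq)] / [Ni2+(aq)].
Substituting the known concentrations and solving, log [Ni2+(aq)] = −2.583 and [Ni2+(aq)] = 0.0026 M.

0.0026 M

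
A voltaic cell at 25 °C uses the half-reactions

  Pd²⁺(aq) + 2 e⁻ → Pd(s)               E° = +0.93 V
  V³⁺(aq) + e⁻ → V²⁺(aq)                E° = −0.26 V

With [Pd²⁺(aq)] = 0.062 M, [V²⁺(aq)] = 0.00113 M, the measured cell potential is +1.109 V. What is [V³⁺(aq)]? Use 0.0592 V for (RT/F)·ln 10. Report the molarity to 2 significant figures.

0.0066 M

With Pd²⁺/Pd at the cathode and V³⁺/V²⁺ at the anode, E°cell = +0.93 − (−0.26) = +1.19 V (n = 2).
From the Nernst equation, log Q = n(E° − E)/0.0592 = 2·(+1.19 − (+1.109))/0.0592 = 2.736.
Balancing electrons gives Pd²⁺(aq) + 2 V²⁺(aq) → Pd(s) + 2 V³⁺(aq); thus Q = [V³⁺(aq)]^2 / ([Pd²⁺(aq)]·[V²⁺(aq)]^2).
Solving for the unknown gives log [V³⁺(aq)] = −2.183, so [V³⁺(aq)] ≈ 0.0066 M.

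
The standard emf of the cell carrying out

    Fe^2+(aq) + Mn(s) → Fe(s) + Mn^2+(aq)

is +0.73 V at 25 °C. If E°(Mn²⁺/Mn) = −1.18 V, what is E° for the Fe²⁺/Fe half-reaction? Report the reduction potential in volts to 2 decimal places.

In the reaction as written the Fe²⁺/Fe couple is reduced (cathode) and Mn²⁺/Mn is oxidized (anode), so E°cell = E°(Fe²⁺/Fe) − E°(Mn²⁺/Mn).
E°(Fe²⁺/Fe) = E°cell + E°(anode) = +0.73 + (−1.18) = −0.45 V.

−0.45 V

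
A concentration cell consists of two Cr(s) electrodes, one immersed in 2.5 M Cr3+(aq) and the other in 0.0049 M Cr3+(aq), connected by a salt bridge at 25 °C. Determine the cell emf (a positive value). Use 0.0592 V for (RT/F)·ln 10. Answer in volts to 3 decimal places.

For a concentration cell E°cell = 0, since both electrodes use the same couple.
The compartment with the higher Cr3+(aq) concentration (2.5 M) acts as the cathode; ions are reduced there and produced at the dilute (0.0049 M) anode.
With n = 3, Ecell = −(0.0592/3)·log([dilute]/[conc]) = −(0.0592/3)·log(0.0049/2.5) = +0.053 V.

0.053 V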